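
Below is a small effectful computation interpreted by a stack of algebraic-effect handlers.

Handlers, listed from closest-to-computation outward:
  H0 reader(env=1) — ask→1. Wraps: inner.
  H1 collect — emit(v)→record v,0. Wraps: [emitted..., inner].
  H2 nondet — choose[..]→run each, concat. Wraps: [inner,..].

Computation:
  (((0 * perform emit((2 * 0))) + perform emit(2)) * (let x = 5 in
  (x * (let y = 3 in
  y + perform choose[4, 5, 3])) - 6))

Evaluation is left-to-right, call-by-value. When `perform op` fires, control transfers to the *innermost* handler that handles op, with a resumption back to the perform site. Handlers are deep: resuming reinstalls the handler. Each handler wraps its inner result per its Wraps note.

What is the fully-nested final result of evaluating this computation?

Evaluation trace:
emit(0) @ H1 ⇒ out+=0
emit(2) @ H1 ⇒ out+=2
choose[4, 5, 3] @ H2
  branch[0] choose=4:
    H0 returns 0
    H1 returns [0, 2, 0]
    H2 returns [[0, 2, 0]]
  branch[1] choose=5:
    H0 returns 0
    H1 returns [0, 2, 0]
    H2 returns [[0, 2, 0]]
  branch[2] choose=3:
    H0 returns 0
    H1 returns [0, 2, 0]
    H2 returns [[0, 2, 0]]
= [[0, 2, 0], [0, 2, 0], [0, 2, 0]]

Answer: [[0, 2, 0], [0, 2, 0], [0, 2, 0]]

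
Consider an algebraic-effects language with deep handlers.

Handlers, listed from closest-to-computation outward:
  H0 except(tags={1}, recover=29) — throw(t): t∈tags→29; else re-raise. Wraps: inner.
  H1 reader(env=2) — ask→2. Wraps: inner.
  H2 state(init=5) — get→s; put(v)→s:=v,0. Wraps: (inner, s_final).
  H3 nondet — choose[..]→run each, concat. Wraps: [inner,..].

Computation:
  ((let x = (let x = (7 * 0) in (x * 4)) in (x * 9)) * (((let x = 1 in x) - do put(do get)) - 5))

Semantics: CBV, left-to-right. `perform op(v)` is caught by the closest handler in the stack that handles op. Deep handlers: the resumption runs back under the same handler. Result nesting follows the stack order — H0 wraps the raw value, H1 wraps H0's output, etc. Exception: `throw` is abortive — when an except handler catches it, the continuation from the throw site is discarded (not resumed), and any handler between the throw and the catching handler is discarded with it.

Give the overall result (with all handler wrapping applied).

Working:
get @ H2 ⇒ 5
put(5) @ H2 ⇒ s:=5
H0 returns 0
H1 returns 0
H2 returns (0, 5)
H3 returns [(0, 5)]
= [(0, 5)]

Answer: [(0, 5)]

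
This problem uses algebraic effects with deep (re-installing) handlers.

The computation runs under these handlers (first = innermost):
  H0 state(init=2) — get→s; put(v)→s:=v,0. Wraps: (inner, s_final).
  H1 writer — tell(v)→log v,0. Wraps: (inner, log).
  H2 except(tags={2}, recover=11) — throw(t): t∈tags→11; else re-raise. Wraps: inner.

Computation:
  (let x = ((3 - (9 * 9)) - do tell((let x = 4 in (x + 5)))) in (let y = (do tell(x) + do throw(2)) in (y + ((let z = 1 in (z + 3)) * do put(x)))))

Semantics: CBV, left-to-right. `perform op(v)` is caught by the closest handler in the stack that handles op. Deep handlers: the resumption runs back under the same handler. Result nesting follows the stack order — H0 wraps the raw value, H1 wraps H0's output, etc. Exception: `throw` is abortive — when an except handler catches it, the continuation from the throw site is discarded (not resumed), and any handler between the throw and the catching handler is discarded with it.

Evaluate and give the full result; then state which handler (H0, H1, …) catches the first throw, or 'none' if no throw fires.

Answer: 11 ; first throw caught by: H2

Step-by-step:
tell(9) @ H1 ⇒ log+=9
tell(-78) @ H1 ⇒ log+=-78
throw(2) @ H2 caught ⇒ 11
= 11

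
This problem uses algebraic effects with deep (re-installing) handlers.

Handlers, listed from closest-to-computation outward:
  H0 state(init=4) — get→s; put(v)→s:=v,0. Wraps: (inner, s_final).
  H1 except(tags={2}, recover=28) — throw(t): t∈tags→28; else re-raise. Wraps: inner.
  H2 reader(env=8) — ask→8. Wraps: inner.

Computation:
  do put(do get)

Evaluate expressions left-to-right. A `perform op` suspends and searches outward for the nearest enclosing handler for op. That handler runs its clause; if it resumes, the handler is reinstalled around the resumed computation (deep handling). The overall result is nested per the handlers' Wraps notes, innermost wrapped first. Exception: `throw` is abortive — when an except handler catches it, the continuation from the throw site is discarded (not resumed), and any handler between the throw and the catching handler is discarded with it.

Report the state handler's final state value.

Answer: 4

Working:
get @ H0 ⇒ 4
put(4) @ H0 ⇒ s:=4
H0 returns (0, 4)
H1 returns (0, 4)
H2 returns (0, 4)
= (0, 4)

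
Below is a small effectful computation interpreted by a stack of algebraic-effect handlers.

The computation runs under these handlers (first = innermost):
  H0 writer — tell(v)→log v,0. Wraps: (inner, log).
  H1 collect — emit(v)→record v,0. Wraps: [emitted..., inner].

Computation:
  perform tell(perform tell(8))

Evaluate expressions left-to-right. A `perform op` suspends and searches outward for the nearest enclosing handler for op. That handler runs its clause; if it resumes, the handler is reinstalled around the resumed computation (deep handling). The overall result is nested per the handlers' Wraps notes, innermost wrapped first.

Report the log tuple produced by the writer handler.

Answer: (8, 0)

Working:
tell(8) @ H0 ⇒ log+=8
tell(0) @ H0 ⇒ log+=0
H0 returns (0, (8, 0))
H1 returns [(0, (8, 0))]
= [(0, (8, 0))]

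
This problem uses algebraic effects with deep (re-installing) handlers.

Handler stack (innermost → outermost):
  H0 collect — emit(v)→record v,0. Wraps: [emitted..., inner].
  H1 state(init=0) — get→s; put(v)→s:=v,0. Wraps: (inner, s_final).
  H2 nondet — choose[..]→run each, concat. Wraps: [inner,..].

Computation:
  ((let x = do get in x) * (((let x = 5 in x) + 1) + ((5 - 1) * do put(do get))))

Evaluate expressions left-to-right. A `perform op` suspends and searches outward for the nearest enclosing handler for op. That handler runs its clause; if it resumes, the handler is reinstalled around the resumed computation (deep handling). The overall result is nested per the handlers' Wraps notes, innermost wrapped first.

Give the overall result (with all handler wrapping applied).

Answer: [([0], 0)]

Evaluation trace:
get @ H1 ⇒ 0
get @ H1 ⇒ 0
put(0) @ H1 ⇒ s:=0
H0 returns [0]
H1 returns ([0], 0)
H2 returns [([0], 0)]
= [([0], 0)]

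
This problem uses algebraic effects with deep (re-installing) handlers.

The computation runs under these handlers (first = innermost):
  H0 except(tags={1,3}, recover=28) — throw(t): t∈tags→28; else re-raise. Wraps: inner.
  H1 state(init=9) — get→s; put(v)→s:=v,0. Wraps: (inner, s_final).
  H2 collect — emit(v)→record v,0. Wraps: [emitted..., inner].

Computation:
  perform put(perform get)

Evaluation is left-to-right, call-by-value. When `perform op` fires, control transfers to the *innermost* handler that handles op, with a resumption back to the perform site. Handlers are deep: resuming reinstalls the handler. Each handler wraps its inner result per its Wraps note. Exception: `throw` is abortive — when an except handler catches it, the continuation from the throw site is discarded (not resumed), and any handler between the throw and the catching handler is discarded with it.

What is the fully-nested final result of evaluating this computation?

Evaluation trace:
get @ H1 ⇒ 9
put(9) @ H1 ⇒ s:=9
H0 returns 0
H1 returns (0, 9)
H2 returns [(0, 9)]
= [(0, 9)]

Answer: [(0, 9)]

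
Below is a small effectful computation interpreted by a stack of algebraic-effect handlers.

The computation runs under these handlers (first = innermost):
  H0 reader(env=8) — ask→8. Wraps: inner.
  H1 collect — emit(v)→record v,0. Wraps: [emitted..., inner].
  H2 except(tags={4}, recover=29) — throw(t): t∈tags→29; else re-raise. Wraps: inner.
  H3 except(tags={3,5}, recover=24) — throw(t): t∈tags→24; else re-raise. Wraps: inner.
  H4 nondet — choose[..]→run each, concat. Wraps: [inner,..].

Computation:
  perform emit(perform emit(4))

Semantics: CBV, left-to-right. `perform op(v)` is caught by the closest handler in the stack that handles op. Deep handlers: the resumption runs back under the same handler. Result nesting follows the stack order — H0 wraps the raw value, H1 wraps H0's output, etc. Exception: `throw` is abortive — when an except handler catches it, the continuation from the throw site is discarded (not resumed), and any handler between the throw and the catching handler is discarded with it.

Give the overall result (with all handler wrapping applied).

Evaluation trace:
emit(4) @ H1 ⇒ out+=4
emit(0) @ H1 ⇒ out+=0
H0 returns 0
H1 returns [4, 0, 0]
H2 returns [4, 0, 0]
H3 returns [4, 0, 0]
H4 returns [[4, 0, 0]]
= [[4, 0, 0]]

Answer: [[4, 0, 0]]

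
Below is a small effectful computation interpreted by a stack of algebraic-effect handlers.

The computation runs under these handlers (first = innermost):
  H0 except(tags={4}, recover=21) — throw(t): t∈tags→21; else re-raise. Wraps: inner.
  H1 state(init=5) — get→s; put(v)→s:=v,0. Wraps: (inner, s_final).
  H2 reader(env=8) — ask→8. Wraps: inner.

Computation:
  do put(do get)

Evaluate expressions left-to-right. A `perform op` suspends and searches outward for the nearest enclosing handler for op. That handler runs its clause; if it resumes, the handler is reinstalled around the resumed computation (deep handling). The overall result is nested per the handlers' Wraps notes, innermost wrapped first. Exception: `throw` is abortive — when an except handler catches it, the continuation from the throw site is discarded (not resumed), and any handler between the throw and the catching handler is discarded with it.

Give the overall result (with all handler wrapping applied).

Working:
get @ H1 ⇒ 5
put(5) @ H1 ⇒ s:=5
H0 returns 0
H1 returns (0, 5)
H2 returns (0, 5)
= (0, 5)

Answer: (0, 5)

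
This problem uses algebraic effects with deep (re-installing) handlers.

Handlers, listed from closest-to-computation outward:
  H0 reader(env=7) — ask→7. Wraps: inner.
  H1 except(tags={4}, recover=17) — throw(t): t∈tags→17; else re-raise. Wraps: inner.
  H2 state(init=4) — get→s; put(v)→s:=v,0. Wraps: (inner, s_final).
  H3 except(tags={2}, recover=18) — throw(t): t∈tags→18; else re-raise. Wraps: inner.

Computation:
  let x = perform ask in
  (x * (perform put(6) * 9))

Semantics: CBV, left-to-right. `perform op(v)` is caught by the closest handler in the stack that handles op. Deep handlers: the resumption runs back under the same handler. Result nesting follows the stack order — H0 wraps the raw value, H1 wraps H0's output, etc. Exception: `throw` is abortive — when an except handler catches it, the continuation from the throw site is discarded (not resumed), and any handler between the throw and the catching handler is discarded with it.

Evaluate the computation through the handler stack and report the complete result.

Working:
ask @ H0 ⇒ 7
put(6) @ H2 ⇒ s:=6
H0 returns 0
H1 returns 0
H2 returns (0, 6)
H3 returns (0, 6)
= (0, 6)

Answer: (0, 6)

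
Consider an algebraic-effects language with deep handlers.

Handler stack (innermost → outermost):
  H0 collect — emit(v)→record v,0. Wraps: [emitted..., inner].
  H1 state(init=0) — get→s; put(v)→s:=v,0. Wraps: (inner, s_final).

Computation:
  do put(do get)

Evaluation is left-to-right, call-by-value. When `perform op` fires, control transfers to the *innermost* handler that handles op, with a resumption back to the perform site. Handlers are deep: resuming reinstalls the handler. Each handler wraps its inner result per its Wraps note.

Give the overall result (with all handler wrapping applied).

Step-by-step:
get @ H1 ⇒ 0
put(0) @ H1 ⇒ s:=0
H0 returns [0]
H1 returns ([0], 0)
= ([0], 0)

Answer: ([0], 0)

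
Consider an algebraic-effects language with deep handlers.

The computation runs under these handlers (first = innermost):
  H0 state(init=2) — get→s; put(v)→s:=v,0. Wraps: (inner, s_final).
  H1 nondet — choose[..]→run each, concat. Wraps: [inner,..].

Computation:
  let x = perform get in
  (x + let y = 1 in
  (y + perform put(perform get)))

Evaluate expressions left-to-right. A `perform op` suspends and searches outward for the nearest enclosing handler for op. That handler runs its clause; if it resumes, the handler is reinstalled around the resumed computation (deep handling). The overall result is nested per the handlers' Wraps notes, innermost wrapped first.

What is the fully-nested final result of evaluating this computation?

Answer: [(3, 2)]

Step-by-step:
get @ H0 ⇒ 2
get @ H0 ⇒ 2
put(2) @ H0 ⇒ s:=2
H0 returns (3, 2)
H1 returns [(3, 2)]
= [(3, 2)]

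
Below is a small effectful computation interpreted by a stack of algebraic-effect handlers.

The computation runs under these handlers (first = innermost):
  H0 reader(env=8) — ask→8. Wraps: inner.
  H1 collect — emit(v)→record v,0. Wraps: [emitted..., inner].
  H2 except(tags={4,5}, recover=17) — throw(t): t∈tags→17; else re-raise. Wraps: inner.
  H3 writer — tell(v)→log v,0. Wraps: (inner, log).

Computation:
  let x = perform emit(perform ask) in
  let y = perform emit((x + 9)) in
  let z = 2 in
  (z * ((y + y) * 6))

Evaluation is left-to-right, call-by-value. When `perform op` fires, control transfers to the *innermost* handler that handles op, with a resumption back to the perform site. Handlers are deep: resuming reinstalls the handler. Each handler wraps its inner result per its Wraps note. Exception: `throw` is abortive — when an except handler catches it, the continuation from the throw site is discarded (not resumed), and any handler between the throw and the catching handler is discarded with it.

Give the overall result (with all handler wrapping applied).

Answer: ([8, 9, 0], ())

Evaluation trace:
ask @ H0 ⇒ 8
emit(8) @ H1 ⇒ out+=8
emit(9) @ H1 ⇒ out+=9
H0 returns 0
H1 returns [8, 9, 0]
H2 returns [8, 9, 0]
H3 returns ([8, 9, 0], ())
= ([8, 9, 0], ())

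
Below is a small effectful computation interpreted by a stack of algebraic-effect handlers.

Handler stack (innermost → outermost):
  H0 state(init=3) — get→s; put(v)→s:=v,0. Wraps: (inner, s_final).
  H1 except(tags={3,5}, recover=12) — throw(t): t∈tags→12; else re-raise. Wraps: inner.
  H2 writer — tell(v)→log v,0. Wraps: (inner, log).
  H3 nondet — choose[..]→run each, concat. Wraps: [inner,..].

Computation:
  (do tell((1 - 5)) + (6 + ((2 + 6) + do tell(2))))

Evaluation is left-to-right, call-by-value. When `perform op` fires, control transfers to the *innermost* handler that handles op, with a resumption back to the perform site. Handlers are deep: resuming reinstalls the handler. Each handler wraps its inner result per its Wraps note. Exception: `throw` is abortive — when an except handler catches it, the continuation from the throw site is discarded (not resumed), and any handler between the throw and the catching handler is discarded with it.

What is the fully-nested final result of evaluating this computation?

Answer: [((14, 3), (-4, 2))]

Working:
tell(-4) @ H2 ⇒ log+=-4
tell(2) @ H2 ⇒ log+=2
H0 returns (14, 3)
H1 returns (14, 3)
H2 returns ((14, 3), (-4, 2))
H3 returns [((14, 3), (-4, 2))]
= [((14, 3), (-4, 2))]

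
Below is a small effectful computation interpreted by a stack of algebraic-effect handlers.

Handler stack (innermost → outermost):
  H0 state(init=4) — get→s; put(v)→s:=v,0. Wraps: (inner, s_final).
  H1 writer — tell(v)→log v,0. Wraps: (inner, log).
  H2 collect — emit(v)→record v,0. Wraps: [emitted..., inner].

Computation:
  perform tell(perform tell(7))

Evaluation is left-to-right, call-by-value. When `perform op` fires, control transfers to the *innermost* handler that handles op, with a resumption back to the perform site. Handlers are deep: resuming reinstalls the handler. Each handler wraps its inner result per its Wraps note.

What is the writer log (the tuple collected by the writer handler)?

Answer: (7, 0)

Step-by-step:
tell(7) @ H1 ⇒ log+=7
tell(0) @ H1 ⇒ log+=0
H0 returns (0, 4)
H1 returns ((0, 4), (7, 0))
H2 returns [((0, 4), (7, 0))]
= [((0, 4), (7, 0))]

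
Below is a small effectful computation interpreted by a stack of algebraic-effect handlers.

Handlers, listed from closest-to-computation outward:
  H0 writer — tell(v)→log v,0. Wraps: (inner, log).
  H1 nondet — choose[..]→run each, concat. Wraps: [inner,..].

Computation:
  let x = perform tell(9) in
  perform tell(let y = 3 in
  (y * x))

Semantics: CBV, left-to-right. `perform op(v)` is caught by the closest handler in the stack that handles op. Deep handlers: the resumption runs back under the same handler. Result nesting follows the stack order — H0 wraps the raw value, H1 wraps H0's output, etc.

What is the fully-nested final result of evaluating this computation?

Evaluation trace:
tell(9) @ H0 ⇒ log+=9
tell(0) @ H0 ⇒ log+=0
H0 returns (0, (9, 0))
H1 returns [(0, (9, 0))]
= [(0, (9, 0))]

Answer: [(0, (9, 0))]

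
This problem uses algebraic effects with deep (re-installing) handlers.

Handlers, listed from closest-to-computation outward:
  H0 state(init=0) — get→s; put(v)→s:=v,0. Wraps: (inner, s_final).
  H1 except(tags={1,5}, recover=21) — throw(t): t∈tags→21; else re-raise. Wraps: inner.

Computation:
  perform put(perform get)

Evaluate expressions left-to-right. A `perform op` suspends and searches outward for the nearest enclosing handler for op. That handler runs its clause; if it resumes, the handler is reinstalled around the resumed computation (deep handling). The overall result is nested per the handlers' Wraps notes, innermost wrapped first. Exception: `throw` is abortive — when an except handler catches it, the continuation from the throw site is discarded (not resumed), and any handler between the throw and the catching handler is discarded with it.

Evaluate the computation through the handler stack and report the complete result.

Step-by-step:
get @ H0 ⇒ 0
put(0) @ H0 ⇒ s:=0
H0 returns (0, 0)
H1 returns (0, 0)
= (0, 0)

Answer: (0, 0)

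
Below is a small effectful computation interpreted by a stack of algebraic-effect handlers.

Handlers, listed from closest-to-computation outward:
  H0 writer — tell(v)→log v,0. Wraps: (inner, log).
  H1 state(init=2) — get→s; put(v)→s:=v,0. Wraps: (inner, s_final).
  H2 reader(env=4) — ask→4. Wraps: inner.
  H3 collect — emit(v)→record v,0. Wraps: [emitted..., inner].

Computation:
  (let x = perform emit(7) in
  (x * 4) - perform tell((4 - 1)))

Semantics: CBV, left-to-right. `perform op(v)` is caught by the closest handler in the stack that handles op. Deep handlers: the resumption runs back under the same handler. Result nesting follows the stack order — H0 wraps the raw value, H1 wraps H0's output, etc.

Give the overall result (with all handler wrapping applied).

Answer: [7, ((0, (3)), 2)]

Step-by-step:
emit(7) @ H3 ⇒ out+=7
tell(3) @ H0 ⇒ log+=3
H0 returns (0, (3))
H1 returns ((0, (3)), 2)
H2 returns ((0, (3)), 2)
H3 returns [7, ((0, (3)), 2)]
= [7, ((0, (3)), 2)]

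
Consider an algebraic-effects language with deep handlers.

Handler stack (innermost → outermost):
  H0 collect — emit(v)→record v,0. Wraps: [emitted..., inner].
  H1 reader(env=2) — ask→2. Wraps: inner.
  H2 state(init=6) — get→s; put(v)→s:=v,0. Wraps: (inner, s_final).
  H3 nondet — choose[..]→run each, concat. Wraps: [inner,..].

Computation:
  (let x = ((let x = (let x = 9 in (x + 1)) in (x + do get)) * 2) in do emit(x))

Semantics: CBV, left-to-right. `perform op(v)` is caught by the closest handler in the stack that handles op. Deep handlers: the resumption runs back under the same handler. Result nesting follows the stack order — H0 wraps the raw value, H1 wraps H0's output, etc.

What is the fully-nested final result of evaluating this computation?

Working:
get @ H2 ⇒ 6
emit(32) @ H0 ⇒ out+=32
H0 returns [32, 0]
H1 returns [32, 0]
H2 returns ([32, 0], 6)
H3 returns [([32, 0], 6)]
= [([32, 0], 6)]

Answer: [([32, 0], 6)]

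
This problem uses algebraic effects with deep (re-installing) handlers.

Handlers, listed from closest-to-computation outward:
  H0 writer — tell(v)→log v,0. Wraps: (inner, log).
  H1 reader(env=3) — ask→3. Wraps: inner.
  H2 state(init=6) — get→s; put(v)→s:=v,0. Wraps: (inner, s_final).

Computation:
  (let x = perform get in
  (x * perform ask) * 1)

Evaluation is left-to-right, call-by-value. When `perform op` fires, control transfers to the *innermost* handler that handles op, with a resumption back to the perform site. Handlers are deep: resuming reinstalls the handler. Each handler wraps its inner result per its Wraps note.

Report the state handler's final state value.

Evaluation trace:
get @ H2 ⇒ 6
ask @ H1 ⇒ 3
H0 returns (18, ())
H1 returns (18, ())
H2 returns ((18, ()), 6)
= ((18, ()), 6)

Answer: 6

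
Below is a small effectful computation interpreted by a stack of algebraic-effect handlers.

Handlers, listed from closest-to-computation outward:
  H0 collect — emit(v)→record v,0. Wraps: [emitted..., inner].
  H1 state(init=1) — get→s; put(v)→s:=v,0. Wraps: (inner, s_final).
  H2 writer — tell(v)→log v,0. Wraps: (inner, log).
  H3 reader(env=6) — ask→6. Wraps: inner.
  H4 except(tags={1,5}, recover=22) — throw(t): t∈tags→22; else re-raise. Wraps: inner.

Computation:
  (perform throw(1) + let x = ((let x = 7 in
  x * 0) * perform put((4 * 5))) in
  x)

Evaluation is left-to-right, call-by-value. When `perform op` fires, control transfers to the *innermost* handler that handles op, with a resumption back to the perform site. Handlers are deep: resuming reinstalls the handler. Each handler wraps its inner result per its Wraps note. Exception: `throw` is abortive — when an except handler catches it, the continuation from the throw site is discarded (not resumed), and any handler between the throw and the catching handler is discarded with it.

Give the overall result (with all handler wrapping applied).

Step-by-step:
throw(1) @ H4 caught ⇒ 22
= 22

Answer: 22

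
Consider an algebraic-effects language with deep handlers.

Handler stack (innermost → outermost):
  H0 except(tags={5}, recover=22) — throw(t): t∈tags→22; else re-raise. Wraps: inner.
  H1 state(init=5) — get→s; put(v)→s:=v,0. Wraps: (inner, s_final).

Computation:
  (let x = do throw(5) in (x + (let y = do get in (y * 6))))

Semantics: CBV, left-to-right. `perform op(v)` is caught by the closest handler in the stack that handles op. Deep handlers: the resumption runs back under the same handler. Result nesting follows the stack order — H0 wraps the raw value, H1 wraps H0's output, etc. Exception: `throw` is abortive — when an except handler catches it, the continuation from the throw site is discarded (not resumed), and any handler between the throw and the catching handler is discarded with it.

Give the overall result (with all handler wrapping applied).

Step-by-step:
throw(5) @ H0 caught ⇒ 22
H1 returns (22, 5)
= (22, 5)

Answer: (22, 5)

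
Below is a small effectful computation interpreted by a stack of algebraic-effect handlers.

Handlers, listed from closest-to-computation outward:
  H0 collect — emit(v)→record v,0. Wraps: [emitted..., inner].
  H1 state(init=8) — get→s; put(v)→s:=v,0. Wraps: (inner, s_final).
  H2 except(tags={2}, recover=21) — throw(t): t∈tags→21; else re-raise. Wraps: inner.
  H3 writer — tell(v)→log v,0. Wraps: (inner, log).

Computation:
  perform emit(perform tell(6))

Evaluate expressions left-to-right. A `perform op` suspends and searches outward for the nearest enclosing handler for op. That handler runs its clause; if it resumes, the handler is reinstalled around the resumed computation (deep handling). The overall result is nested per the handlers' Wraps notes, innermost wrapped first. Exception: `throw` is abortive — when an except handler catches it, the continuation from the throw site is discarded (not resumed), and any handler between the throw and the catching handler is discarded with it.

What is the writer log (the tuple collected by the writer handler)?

Step-by-step:
tell(6) @ H3 ⇒ log+=6
emit(0) @ H0 ⇒ out+=0
H0 returns [0, 0]
H1 returns ([0, 0], 8)
H2 returns ([0, 0], 8)
H3 returns (([0, 0], 8), (6))
= (([0, 0], 8), (6))

Answer: (6)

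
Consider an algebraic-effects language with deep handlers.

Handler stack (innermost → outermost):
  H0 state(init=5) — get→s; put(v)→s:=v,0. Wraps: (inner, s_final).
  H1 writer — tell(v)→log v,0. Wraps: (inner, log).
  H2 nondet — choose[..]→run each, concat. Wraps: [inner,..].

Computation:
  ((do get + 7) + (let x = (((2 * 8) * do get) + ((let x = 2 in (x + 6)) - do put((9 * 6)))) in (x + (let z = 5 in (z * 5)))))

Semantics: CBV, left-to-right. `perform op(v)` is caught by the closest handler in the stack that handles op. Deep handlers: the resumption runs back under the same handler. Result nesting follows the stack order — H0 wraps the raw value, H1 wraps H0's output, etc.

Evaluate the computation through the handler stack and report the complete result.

Answer: [((125, 54), ())]

Working:
get @ H0 ⇒ 5
get @ H0 ⇒ 5
put(54) @ H0 ⇒ s:=54
H0 returns (125, 54)
H1 returns ((125, 54), ())
H2 returns [((125, 54), ())]
= [((125, 54), ())]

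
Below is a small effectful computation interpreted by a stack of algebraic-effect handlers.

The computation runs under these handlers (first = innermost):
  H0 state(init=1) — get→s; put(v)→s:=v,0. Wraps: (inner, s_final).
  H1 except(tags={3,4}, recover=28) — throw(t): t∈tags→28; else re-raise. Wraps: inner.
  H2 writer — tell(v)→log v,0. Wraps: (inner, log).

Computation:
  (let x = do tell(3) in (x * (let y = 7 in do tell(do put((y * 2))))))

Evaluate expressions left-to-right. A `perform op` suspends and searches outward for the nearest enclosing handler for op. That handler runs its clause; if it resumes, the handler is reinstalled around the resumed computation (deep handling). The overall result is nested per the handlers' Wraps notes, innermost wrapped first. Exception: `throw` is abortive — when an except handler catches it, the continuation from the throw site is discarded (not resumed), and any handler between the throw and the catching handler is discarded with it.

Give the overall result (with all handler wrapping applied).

Step-by-step:
tell(3) @ H2 ⇒ log+=3
put(14) @ H0 ⇒ s:=14
tell(0) @ H2 ⇒ log+=0
H0 returns (0, 14)
H1 returns (0, 14)
H2 returns ((0, 14), (3, 0))
= ((0, 14), (3, 0))

Answer: ((0, 14), (3, 0))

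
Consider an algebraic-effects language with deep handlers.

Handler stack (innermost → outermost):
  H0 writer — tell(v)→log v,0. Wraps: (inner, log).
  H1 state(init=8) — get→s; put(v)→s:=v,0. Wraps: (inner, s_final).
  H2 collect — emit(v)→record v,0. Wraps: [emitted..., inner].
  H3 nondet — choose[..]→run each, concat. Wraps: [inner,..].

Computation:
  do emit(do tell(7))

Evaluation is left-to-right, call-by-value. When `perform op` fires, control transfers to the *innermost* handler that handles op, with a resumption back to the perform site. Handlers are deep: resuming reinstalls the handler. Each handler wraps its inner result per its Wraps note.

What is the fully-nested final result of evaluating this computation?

Answer: [[0, ((0, (7)), 8)]]

Evaluation trace:
tell(7) @ H0 ⇒ log+=7
emit(0) @ H2 ⇒ out+=0
H0 returns (0, (7))
H1 returns ((0, (7)), 8)
H2 returns [0, ((0, (7)), 8)]
H3 returns [[0, ((0, (7)), 8)]]
= [[0, ((0, (7)), 8)]]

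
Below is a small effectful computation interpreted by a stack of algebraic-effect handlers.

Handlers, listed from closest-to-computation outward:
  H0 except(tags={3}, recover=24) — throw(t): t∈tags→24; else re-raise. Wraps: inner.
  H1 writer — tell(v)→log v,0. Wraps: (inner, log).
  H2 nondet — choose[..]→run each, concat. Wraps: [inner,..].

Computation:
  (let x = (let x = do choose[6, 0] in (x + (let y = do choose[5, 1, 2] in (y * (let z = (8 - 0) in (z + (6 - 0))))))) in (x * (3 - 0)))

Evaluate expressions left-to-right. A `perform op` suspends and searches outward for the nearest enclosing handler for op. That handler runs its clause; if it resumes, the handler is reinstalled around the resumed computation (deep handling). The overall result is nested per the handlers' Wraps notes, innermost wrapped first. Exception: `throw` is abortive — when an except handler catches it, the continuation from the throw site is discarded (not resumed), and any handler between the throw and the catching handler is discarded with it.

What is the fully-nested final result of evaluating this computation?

Answer: [(228, ()), (60, ()), (102, ()), (210, ()), (42, ()), (84, ())]

Step-by-step:
choose[6, 0] @ H2
  branch[0] choose=6:
    choose[5, 1, 2] @ H2
      branch[0] choose=5:
        H0 returns 228
        H1 returns (228, ())
        H2 returns [(228, ())]
      branch[1] choose=1:
        H0 returns 60
        H1 returns (60, ())
        H2 returns [(60, ())]
      branch[2] choose=2:
        H0 returns 102
        H1 returns (102, ())
        H2 returns [(102, ())]
  branch[1] choose=0:
    choose[5, 1, 2] @ H2
      branch[0] choose=5:
        H0 returns 210
        H1 returns (210, ())
        H2 returns [(210, ())]
      branch[1] choose=1:
        H0 returns 42
        H1 returns (42, ())
        H2 returns [(42, ())]
      branch[2] choose=2:
        H0 returns 84
        H1 returns (84, ())
        H2 returns [(84, ())]
= [(228, ()), (60, ()), (102, ()), (210, ()), (42, ()), (84, ())]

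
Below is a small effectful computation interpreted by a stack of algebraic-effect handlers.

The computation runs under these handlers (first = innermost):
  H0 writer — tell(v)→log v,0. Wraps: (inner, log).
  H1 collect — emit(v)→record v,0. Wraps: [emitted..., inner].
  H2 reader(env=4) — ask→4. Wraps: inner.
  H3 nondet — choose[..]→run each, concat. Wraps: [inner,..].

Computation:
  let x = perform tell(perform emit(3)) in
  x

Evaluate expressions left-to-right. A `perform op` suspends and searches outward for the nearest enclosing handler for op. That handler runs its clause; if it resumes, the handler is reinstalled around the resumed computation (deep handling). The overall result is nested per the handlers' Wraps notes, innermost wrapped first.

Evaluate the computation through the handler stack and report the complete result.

Answer: [[3, (0, (0))]]

Working:
emit(3) @ H1 ⇒ out+=3
tell(0) @ H0 ⇒ log+=0
H0 returns (0, (0))
H1 returns [3, (0, (0))]
H2 returns [3, (0, (0))]
H3 returns [[3, (0, (0))]]
= [[3, (0, (0))]]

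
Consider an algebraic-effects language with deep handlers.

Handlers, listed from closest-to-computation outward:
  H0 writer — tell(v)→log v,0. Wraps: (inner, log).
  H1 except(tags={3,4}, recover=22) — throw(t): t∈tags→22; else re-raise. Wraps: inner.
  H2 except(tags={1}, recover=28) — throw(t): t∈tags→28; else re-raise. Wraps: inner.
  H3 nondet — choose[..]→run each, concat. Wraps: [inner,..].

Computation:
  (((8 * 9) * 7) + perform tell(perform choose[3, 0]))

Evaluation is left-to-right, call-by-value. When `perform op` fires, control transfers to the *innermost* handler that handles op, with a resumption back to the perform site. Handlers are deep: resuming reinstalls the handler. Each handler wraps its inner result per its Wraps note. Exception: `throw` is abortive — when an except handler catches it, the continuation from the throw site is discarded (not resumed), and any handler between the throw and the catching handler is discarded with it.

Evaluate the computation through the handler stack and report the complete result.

Answer: [(504, (3)), (504, (0))]

Step-by-step:
choose[3, 0] @ H3
  branch[0] choose=3:
    tell(3) @ H0 ⇒ log+=3
    H0 returns (504, (3))
    H1 returns (504, (3))
    H2 returns (504, (3))
    H3 returns [(504, (3))]
  branch[1] choose=0:
    tell(0) @ H0 ⇒ log+=0
    H0 returns (504, (0))
    H1 returns (504, (0))
    H2 returns (504, (0))
    H3 returns [(504, (0))]
= [(504, (3)), (504, (0))]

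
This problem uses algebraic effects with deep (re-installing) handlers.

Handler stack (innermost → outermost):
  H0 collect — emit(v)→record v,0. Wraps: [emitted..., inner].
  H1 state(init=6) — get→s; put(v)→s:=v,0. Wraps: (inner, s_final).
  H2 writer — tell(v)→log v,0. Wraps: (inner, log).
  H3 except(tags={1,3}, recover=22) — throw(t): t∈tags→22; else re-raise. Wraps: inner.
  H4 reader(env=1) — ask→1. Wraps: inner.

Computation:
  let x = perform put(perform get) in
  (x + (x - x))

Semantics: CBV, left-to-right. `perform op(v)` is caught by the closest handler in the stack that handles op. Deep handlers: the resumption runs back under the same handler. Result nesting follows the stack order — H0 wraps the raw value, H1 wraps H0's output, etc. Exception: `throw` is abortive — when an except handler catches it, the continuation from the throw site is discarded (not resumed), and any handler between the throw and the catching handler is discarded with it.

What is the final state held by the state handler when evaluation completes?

Working:
get @ H1 ⇒ 6
put(6) @ H1 ⇒ s:=6
H0 returns [0]
H1 returns ([0], 6)
H2 returns (([0], 6), ())
H3 returns (([0], 6), ())
H4 returns (([0], 6), ())
= (([0], 6), ())

Answer: 6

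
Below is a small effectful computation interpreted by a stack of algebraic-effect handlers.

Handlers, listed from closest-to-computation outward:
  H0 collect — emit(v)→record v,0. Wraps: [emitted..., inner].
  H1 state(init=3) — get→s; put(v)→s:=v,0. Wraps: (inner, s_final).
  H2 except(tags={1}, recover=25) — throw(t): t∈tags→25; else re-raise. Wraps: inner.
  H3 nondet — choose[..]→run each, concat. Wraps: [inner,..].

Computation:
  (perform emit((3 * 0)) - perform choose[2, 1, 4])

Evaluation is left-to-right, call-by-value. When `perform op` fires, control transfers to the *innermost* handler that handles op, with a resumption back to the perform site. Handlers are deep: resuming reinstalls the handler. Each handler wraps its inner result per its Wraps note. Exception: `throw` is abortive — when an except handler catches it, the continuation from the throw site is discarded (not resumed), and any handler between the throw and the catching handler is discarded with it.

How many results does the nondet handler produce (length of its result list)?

Answer: 3

Evaluation trace:
emit(0) @ H0 ⇒ out+=0
choose[2, 1, 4] @ H3
  branch[0] choose=2:
    H0 returns [0, -2]
    H1 returns ([0, -2], 3)
    H2 returns ([0, -2], 3)
    H3 returns [([0, -2], 3)]
  branch[1] choose=1:
    H0 returns [0, -1]
    H1 returns ([0, -1], 3)
    H2 returns ([0, -1], 3)
    H3 returns [([0, -1], 3)]
  branch[2] choose=4:
    H0 returns [0, -4]
    H1 returns ([0, -4], 3)
    H2 returns ([0, -4], 3)
    H3 returns [([0, -4], 3)]
= [([0, -2], 3), ([0, -1], 3), ([0, -4], 3)]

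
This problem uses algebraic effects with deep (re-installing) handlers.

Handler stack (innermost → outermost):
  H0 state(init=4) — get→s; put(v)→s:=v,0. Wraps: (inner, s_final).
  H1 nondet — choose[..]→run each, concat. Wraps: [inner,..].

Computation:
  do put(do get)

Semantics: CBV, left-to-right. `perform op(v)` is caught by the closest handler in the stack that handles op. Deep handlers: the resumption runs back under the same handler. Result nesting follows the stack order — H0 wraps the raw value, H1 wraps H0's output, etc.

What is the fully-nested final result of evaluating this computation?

Answer: [(0, 4)]

Working:
get @ H0 ⇒ 4
put(4) @ H0 ⇒ s:=4
H0 returns (0, 4)
H1 returns [(0, 4)]
= [(0, 4)]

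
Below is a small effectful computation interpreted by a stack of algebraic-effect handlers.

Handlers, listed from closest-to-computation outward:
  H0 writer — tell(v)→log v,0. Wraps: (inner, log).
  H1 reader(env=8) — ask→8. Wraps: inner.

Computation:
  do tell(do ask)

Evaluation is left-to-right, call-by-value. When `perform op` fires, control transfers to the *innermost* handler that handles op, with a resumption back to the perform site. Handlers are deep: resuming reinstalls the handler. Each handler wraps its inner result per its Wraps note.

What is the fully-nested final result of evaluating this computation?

Evaluation trace:
ask @ H1 ⇒ 8
tell(8) @ H0 ⇒ log+=8
H0 returns (0, (8))
H1 returns (0, (8))
= (0, (8))

Answer: (0, (8))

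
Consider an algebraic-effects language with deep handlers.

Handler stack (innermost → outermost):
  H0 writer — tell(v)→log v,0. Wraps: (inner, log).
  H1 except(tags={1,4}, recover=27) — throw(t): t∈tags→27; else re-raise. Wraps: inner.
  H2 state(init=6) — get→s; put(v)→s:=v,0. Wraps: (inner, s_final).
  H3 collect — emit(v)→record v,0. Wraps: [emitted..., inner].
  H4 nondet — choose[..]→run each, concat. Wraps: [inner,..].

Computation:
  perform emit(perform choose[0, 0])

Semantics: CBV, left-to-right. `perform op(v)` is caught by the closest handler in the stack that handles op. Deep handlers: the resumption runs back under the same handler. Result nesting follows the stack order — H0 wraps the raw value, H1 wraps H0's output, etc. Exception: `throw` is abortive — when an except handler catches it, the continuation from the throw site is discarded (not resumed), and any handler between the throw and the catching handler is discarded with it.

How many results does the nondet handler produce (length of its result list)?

Answer: 2

Evaluation trace:
choose[0, 0] @ H4
  branch[0] choose=0:
    emit(0) @ H3 ⇒ out+=0
    H0 returns (0, ())
    H1 returns (0, ())
    H2 returns ((0, ()), 6)
    H3 returns [0, ((0, ()), 6)]
    H4 returns [[0, ((0, ()), 6)]]
  branch[1] choose=0:
    emit(0) @ H3 ⇒ out+=0
    H0 returns (0, ())
    H1 returns (0, ())
    H2 returns ((0, ()), 6)
    H3 returns [0, ((0, ()), 6)]
    H4 returns [[0, ((0, ()), 6)]]
= [[0, ((0, ()), 6)], [0, ((0, ()), 6)]]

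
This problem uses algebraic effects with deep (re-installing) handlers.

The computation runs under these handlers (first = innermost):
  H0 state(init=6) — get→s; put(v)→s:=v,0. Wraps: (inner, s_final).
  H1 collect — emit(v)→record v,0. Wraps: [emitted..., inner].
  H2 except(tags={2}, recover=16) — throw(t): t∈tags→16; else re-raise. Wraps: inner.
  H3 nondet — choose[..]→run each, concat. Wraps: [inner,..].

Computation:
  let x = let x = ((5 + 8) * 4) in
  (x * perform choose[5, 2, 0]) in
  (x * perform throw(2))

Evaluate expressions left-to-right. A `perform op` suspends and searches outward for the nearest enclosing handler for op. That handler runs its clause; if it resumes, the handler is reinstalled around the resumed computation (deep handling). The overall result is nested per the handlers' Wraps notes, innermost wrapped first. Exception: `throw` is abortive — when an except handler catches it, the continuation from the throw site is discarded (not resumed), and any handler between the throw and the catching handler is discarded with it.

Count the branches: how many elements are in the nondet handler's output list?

Answer: 3

Evaluation trace:
choose[5, 2, 0] @ H3
  branch[0] choose=5:
    throw(2) @ H2 caught ⇒ 16
    H3 returns [16]
  branch[1] choose=2:
    throw(2) @ H2 caught ⇒ 16
    H3 returns [16]
  branch[2] choose=0:
    throw(2) @ H2 caught ⇒ 16
    H3 returns [16]
= [16, 16, 16]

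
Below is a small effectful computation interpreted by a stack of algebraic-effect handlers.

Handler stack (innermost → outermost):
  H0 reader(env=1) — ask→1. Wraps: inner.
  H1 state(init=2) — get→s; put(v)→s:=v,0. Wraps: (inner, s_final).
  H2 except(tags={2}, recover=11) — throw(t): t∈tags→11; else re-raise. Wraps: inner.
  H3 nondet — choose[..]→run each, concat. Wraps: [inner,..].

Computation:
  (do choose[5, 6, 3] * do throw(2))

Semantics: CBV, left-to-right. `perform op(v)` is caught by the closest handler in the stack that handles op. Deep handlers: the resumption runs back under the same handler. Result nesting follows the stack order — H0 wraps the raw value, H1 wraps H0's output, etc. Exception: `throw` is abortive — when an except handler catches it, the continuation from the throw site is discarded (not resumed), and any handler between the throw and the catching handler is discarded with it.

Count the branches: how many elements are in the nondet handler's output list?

Evaluation trace:
choose[5, 6, 3] @ H3
  branch[0] choose=5:
    throw(2) @ H2 caught ⇒ 11
    H3 returns [11]
  branch[1] choose=6:
    throw(2) @ H2 caught ⇒ 11
    H3 returns [11]
  branch[2] choose=3:
    throw(2) @ H2 caught ⇒ 11
    H3 returns [11]
= [11, 11, 11]

Answer: 3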